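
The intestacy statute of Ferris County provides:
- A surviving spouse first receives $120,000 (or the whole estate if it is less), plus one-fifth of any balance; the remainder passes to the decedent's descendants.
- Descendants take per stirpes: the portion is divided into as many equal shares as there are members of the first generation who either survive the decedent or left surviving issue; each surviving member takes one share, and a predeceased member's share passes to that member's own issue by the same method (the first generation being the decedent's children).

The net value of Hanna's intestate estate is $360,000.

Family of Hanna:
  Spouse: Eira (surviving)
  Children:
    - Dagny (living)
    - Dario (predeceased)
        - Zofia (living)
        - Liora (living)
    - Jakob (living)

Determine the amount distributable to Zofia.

Eira first takes $120,000, leaving a balance of $240,000. Eira then takes one-fifth of the balance ($48,000), for a total of $168,000. The remaining $192,000 passes to the descendants.
The descendants' portion ($192,000) is divided into 3 shares of $64,000: Dagny and Jakob each take $64,000; Dario's $64,000 share passes to Dario's issue.
Dario's share ($64,000) is divided into 2 shares of $32,000: Zofia and Liora each take $32,000.

Zofia receives $32,000.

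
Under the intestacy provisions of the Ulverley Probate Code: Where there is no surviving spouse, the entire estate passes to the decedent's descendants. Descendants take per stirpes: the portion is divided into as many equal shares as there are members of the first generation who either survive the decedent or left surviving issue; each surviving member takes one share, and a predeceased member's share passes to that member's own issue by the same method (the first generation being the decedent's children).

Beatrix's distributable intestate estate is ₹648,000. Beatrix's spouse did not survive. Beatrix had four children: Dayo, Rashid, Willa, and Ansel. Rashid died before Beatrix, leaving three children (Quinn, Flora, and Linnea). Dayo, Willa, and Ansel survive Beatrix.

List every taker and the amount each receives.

Dayo: ₹162,000; Quinn: ₹54,000; Flora: ₹54,000; Linnea: ₹54,000; Willa: ₹162,000; Ansel: ₹162,000

The entire ₹648,000 passes to the descendants.
That amount (₹648,000) is divided into 4 shares of ₹162,000: Dayo, Willa, and Ansel each take ₹162,000; Rashid's ₹162,000 share passes to Rashid's issue.
Rashid's share (₹162,000) is divided into 3 shares of ₹54,000: Quinn, Flora, and Linnea each take ₹54,000.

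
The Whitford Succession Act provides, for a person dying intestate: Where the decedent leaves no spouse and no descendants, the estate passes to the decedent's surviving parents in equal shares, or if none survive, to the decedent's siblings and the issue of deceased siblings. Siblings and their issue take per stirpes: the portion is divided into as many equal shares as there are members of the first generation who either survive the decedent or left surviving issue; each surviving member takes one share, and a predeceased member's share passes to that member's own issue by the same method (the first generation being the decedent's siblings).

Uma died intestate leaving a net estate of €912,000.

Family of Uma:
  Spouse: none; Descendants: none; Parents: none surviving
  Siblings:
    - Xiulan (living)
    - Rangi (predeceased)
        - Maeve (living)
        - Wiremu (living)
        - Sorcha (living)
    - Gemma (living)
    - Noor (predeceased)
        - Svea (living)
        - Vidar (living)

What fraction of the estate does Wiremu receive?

The entire €912,000 passes to the siblings and their issue.
That amount (€912,000) is divided into 4 shares of €228,000: Xiulan and Gemma each take €228,000; Rangi's €228,000 share passes to Rangi's issue; Noor's €228,000 share passes to Noor's issue.
Rangi's share (€228,000) is divided into 3 shares of €76,000: Maeve, Wiremu, and Sorcha each take €76,000.
Noor's share (€228,000) is divided into 2 shares of €114,000: Svea and Vidar each take €114,000.

Wiremu receives 1/12 of the estate.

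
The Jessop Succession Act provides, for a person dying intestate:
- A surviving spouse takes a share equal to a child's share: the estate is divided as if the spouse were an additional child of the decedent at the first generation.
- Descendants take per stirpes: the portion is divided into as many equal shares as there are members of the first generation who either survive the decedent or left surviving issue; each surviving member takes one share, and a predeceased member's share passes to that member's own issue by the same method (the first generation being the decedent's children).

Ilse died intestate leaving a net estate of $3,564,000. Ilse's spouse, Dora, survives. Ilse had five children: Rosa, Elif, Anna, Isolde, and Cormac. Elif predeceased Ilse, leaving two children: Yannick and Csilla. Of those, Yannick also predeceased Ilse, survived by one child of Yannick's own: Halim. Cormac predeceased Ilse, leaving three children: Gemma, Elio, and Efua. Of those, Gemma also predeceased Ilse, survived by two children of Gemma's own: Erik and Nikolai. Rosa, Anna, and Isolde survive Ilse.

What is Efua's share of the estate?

Efua receives $198,000.

The spouse counts as an additional share at the children's level, so there are 6 primary shares of $594,000. Dora takes one such share ($594,000).
The children's combined portion ($2,970,000) is divided into 5 shares of $594,000: Rosa, Anna, and Isolde each take $594,000; Elif's $594,000 share passes to Elif's issue; Cormac's $594,000 share passes to Cormac's issue.
Elif's share ($594,000) is divided into 2 shares of $297,000: Csilla takes $297,000; Yannick's $297,000 share passes to Yannick's issue.
Yannick's share ($297,000) passes entirely to Halim.
Cormac's share ($594,000) is divided into 3 shares of $198,000: Elio and Efua each take $198,000; Gemma's $198,000 share passes to Gemma's issue.
Gemma's share ($198,000) is divided into 2 shares of $99,000: Erik and Nikolai each take $99,000.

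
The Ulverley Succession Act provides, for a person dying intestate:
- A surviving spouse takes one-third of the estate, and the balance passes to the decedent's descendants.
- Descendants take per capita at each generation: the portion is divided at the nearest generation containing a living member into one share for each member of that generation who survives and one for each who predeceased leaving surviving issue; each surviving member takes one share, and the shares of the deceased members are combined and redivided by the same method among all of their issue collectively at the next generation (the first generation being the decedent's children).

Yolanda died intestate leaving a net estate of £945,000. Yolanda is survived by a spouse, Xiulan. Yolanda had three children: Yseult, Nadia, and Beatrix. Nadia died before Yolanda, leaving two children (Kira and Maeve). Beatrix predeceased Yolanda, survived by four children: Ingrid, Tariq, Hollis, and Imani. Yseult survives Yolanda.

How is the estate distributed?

Xiulan: £315,000; Yseult: £210,000; Kira: £70,000; Maeve: £70,000; Ingrid: £70,000; Tariq: £70,000; Hollis: £70,000; Imani: £70,000

Xiulan takes one-third of £945,000 = £315,000. The remaining £630,000 passes to the descendants.
The descendants' portion (£630,000) is divided at the children's generation into 3 shares of £210,000. Yseult takes £210,000. The 2 shares of the deceased (Nadia and Beatrix) are combined into a pool of £420,000.
That pool (£420,000) is divided at the grandchildren's generation equally among Kira, Maeve, Ingrid, Tariq, Hollis, and Imani: £70,000 each.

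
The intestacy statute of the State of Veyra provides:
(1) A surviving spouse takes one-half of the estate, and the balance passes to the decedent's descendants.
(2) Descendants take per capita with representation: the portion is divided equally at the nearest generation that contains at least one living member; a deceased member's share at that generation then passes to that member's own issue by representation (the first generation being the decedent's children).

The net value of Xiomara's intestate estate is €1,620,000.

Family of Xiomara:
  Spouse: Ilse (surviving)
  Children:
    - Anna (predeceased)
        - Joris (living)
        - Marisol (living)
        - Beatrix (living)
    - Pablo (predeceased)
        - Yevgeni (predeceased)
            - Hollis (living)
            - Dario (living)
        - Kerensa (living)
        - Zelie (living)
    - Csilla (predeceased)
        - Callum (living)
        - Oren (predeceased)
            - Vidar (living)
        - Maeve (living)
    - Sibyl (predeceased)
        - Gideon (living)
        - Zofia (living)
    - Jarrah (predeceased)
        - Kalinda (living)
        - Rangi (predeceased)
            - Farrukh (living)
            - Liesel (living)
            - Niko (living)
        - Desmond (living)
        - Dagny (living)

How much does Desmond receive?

Ilse takes one-half of €1,620,000 = €810,000. The remaining €810,000 passes to the descendants.
No child survives, so the initial division is made at the grandchildren's generation.
The descendants' portion (€810,000) is divided into 15 shares of €54,000: Joris, Marisol, Beatrix, Kerensa, Zelie, Callum, Maeve, Gideon, Zofia, Kalinda, Desmond, and Dagny each take €54,000; Yevgeni's €54,000 share passes to Yevgeni's issue; Oren's €54,000 share passes to Oren's issue; Rangi's €54,000 share passes to Rangi's issue.
Yevgeni's share (€54,000) is divided into 2 shares of €27,000: Hollis and Dario each take €27,000.
Oren's share (€54,000) passes entirely to Vidar.
Rangi's share (€54,000) is divided into 3 shares of €18,000: Farrukh, Liesel, and Niko each take €18,000.

Desmond receives €54,000.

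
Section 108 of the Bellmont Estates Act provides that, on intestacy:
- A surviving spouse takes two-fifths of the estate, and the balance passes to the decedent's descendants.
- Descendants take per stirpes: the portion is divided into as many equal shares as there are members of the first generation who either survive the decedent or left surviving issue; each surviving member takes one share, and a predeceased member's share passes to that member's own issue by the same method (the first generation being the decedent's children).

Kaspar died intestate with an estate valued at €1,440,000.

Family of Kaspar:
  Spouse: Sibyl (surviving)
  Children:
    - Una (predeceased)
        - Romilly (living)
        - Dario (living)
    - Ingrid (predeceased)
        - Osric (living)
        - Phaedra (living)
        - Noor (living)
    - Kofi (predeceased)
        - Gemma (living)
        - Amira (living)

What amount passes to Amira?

Amira receives €144,000.

Sibyl takes two-fifths of €1,440,000 = €576,000. The remaining €864,000 passes to the descendants.
The descendants' portion (€864,000) is divided into 3 shares of €288,000: Una's €288,000 share passes to Una's issue; Ingrid's €288,000 share passes to Ingrid's issue; Kofi's €288,000 share passes to Kofi's issue.
Una's share (€288,000) is divided into 2 shares of €144,000: Romilly and Dario each take €144,000.
Ingrid's share (€288,000) is divided into 3 shares of €96,000: Osric, Phaedra, and Noor each take €96,000.
Kofi's share (€288,000) is divided into 2 shares of €144,000: Gemma and Amira each take €144,000.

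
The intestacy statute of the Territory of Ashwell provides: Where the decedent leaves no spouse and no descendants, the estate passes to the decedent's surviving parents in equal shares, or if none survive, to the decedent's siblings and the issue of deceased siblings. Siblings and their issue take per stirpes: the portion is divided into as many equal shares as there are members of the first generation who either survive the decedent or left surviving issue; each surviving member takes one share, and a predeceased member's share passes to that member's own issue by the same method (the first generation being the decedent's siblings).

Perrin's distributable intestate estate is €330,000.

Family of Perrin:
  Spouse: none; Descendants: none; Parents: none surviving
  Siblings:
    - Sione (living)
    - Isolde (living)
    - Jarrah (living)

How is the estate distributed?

The entire €330,000 passes to the siblings and their issue.
That amount (€330,000) is divided into 3 shares of €110,000: Sione, Isolde, and Jarrah each take €110,000.

Sione: €110,000; Isolde: €110,000; Jarrah: €110,000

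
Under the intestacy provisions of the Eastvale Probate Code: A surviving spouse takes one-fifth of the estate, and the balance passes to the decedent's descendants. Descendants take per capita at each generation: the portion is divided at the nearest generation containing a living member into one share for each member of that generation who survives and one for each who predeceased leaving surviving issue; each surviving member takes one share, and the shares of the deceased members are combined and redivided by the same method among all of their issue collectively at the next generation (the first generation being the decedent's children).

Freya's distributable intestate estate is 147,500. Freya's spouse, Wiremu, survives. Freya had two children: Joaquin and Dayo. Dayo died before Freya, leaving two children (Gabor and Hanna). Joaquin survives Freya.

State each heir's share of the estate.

Wiremu: 29,500; Joaquin: 59,000; Gabor: 29,500; Hanna: 29,500

Wiremu takes one-fifth of 147,500 = 29,500. The remaining 118,000 passes to the descendants.
The descendants' portion (118,000) is divided at the children's generation into 2 shares of 59,000. Joaquin takes 59,000. The remaining share for the deceased Dayo (59,000) is carried to the next generation.
That pool (59,000) is divided at the grandchildren's generation equally among Gabor and Hanna: 29,500 each.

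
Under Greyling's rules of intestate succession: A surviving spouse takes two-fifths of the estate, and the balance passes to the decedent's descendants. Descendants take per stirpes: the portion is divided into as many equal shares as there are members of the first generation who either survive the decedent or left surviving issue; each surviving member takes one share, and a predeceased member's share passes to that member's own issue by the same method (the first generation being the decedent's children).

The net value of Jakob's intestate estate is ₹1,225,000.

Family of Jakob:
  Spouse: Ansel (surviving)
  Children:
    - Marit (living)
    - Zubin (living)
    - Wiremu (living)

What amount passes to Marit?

Marit receives ₹245,000.

Ansel takes two-fifths of ₹1,225,000 = ₹490,000. The remaining ₹735,000 passes to the descendants.
The descendants' portion (₹735,000) is divided into 3 shares of ₹245,000: Marit, Zubin, and Wiremu each take ₹245,000.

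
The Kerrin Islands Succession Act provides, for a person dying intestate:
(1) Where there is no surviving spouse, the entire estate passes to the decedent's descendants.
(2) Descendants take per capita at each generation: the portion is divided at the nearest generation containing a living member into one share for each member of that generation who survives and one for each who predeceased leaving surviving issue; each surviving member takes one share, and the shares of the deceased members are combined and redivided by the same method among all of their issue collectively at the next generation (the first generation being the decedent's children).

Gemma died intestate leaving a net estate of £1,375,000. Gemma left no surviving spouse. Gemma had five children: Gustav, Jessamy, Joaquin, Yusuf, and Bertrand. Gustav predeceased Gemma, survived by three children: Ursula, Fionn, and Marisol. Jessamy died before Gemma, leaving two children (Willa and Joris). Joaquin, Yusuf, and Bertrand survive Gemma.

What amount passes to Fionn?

The entire £1,375,000 passes to the descendants.
That amount (£1,375,000) is divided at the children's generation into 5 shares of £275,000. Joaquin, Yusuf, and Bertrand each take £275,000. The 2 shares of the deceased (Gustav and Jessamy) are combined into a pool of £550,000.
That pool (£550,000) is divided at the grandchildren's generation equally among Ursula, Fionn, Marisol, Willa, and Joris: £110,000 each.

Fionn receives £110,000.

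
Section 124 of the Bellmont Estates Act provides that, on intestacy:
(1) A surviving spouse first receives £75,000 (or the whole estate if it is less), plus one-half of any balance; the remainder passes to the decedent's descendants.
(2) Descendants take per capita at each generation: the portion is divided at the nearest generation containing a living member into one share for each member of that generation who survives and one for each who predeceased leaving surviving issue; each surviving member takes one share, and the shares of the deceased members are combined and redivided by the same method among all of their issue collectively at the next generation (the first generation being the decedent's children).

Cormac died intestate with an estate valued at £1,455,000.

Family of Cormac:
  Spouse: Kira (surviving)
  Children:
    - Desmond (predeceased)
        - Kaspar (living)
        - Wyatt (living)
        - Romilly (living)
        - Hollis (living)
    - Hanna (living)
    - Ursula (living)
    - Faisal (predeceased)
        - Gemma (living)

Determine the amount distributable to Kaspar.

Kaspar receives £69,000.

Kira first takes £75,000, leaving a balance of £1,380,000. Kira then takes one-half of the balance (£690,000), for a total of £765,000. The remaining £690,000 passes to the descendants.
The descendants' portion (£690,000) is divided at the children's generation into 4 shares of £172,500. Hanna and Ursula each take £172,500. The 2 shares of the deceased (Desmond and Faisal) are combined into a pool of £345,000.
That pool (£345,000) is divided at the grandchildren's generation equally among Kaspar, Wyatt, Romilly, Hollis, and Gemma: £69,000 each.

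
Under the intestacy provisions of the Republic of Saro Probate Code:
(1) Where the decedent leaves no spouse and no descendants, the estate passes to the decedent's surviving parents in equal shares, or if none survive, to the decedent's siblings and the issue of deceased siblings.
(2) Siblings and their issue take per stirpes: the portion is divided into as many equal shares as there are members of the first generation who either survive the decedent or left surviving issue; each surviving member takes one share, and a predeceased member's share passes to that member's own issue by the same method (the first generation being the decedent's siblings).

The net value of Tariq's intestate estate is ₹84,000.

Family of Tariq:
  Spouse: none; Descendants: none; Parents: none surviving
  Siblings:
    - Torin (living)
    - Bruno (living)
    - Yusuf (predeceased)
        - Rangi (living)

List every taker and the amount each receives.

Torin: ₹28,000; Bruno: ₹28,000; Rangi: ₹28,000

The entire ₹84,000 passes to the siblings and their issue.
That amount (₹84,000) is divided into 3 shares of ₹28,000: Torin and Bruno each take ₹28,000; Yusuf's ₹28,000 share passes to Yusuf's issue.
Yusuf's share (₹28,000) passes entirely to Rangi.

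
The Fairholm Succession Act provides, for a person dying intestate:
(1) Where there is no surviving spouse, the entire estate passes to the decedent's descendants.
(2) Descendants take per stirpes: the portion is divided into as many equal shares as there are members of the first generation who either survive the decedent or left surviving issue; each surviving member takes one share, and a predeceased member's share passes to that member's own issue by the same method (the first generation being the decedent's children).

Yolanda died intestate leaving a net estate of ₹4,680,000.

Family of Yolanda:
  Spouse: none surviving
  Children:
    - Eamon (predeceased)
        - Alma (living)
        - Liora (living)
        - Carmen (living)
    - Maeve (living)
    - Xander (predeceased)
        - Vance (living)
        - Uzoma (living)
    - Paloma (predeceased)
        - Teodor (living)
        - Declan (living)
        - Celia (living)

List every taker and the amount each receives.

Alma: ₹390,000; Liora: ₹390,000; Carmen: ₹390,000; Maeve: ₹1,170,000; Vance: ₹585,000; Uzoma: ₹585,000; Teodor: ₹390,000; Declan: ₹390,000; Celia: ₹390,000

The entire ₹4,680,000 passes to the descendants.
That amount (₹4,680,000) is divided into 4 shares of ₹1,170,000: Maeve takes ₹1,170,000; Eamon's ₹1,170,000 share passes to Eamon's issue; Xander's ₹1,170,000 share passes to Xander's issue; Paloma's ₹1,170,000 share passes to Paloma's issue.
Eamon's share (₹1,170,000) is divided into 3 shares of ₹390,000: Alma, Liora, and Carmen each take ₹390,000.
Xander's share (₹1,170,000) is divided into 2 shares of ₹585,000: Vance and Uzoma each take ₹585,000.
Paloma's share (₹1,170,000) is divided into 3 shares of ₹390,000: Teodor, Declan, and Celia each take ₹390,000.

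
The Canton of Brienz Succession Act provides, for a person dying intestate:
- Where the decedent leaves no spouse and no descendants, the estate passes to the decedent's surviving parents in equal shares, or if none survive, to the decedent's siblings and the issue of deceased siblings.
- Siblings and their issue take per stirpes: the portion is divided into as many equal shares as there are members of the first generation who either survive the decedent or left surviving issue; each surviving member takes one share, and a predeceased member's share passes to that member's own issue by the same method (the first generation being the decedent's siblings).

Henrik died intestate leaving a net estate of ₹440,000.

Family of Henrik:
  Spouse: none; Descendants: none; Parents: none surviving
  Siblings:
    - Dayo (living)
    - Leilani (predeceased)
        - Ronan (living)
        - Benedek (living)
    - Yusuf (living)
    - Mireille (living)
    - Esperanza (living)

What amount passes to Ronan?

The entire ₹440,000 passes to the siblings and their issue.
That amount (₹440,000) is divided into 5 shares of ₹88,000: Dayo, Yusuf, Mireille, and Esperanza each take ₹88,000; Leilani's ₹88,000 share passes to Leilani's issue.
Leilani's share (₹88,000) is divided into 2 shares of ₹44,000: Ronan and Benedek each take ₹44,000.

Ronan receives ₹44,000.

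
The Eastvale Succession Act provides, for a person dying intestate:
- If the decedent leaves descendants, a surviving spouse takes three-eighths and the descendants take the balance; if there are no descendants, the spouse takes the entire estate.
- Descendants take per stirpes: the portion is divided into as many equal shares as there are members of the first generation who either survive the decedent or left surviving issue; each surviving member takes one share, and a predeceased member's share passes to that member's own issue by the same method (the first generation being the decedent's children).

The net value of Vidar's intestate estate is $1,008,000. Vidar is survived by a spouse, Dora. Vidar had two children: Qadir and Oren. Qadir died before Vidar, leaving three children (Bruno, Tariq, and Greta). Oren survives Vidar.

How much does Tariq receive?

Dora takes three-eighths of $1,008,000 = $378,000. The remaining $630,000 passes to the descendants.
The descendants' portion ($630,000) is divided into 2 shares of $315,000: Oren takes $315,000; Qadir's $315,000 share passes to Qadir's issue.
Qadir's share ($315,000) is divided into 3 shares of $105,000: Bruno, Tariq, and Greta each take $105,000.

Tariq receives $105,000.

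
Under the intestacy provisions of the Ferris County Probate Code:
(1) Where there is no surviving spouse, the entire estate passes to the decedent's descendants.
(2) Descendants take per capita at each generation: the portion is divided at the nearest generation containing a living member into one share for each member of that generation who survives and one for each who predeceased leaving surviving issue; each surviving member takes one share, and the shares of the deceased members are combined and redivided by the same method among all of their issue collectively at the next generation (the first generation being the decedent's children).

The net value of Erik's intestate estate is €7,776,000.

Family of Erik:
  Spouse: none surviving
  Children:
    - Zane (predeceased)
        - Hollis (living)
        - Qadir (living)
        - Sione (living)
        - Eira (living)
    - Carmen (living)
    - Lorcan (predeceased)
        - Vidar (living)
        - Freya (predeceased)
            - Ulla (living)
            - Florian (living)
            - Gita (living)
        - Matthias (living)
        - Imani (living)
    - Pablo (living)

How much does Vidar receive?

Vidar receives €486,000.

The entire €7,776,000 passes to the descendants.
That amount (€7,776,000) is divided at the children's generation into 4 shares of €1,944,000. Carmen and Pablo each take €1,944,000. The 2 shares of the deceased (Zane and Lorcan) are combined into a pool of €3,888,000.
That pool (€3,888,000) is divided at the grandchildren's generation into 8 shares of €486,000. Hollis, Qadir, Sione, Eira, Vidar, Matthias, and Imani each take €486,000. The remaining share for the deceased Freya (€486,000) is carried to the next generation.
That pool (€486,000) is divided at the great-grandchildren's generation equally among Ulla, Florian, and Gita: €162,000 each.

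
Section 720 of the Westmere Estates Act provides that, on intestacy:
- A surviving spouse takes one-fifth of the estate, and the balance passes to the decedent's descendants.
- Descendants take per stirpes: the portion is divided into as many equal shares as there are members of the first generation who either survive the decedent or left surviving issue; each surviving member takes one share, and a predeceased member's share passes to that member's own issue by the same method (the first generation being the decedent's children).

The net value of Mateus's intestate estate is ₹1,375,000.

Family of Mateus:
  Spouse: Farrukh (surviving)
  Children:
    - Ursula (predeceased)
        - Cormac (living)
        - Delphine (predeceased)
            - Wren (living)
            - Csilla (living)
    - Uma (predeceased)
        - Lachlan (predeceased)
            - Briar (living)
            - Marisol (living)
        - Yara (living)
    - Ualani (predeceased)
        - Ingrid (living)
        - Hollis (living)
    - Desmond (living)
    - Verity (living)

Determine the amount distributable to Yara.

Farrukh takes one-fifth of ₹1,375,000 = ₹275,000. The remaining ₹1,100,000 passes to the descendants.
The descendants' portion (₹1,100,000) is divided into 5 shares of ₹220,000: Desmond and Verity each take ₹220,000; Ursula's ₹220,000 share passes to Ursula's issue; Uma's ₹220,000 share passes to Uma's issue; Ualani's ₹220,000 share passes to Ualani's issue.
Ursula's share (₹220,000) is divided into 2 shares of ₹110,000: Cormac takes ₹110,000; Delphine's ₹110,000 share passes to Delphine's issue.
Delphine's share (₹110,000) is divided into 2 shares of ₹55,000: Wren and Csilla each take ₹55,000.
Uma's share (₹220,000) is divided into 2 shares of ₹110,000: Yara takes ₹110,000; Lachlan's ₹110,000 share passes to Lachlan's issue.
Lachlan's share (₹110,000) is divided into 2 shares of ₹55,000: Briar and Marisol each take ₹55,000.
Ualani's share (₹220,000) is divided into 2 shares of ₹110,000: Ingrid and Hollis each take ₹110,000.

Yara receives ₹110,000.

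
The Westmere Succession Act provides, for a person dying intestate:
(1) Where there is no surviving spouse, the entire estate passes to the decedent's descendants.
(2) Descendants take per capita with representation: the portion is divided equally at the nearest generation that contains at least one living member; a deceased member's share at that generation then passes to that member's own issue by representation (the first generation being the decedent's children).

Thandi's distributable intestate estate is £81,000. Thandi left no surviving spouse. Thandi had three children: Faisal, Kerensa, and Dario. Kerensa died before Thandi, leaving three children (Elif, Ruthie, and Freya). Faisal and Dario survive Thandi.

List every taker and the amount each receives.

The entire £81,000 passes to the descendants.
That amount (£81,000) is divided into 3 shares of £27,000: Faisal and Dario each take £27,000; Kerensa's £27,000 share passes to Kerensa's issue.
Kerensa's share (£27,000) is divided into 3 shares of £9,000: Elif, Ruthie, and Freya each take £9,000.

Faisal: £27,000; Elif: £9,000; Ruthie: £9,000; Freya: £9,000; Dario: £27,000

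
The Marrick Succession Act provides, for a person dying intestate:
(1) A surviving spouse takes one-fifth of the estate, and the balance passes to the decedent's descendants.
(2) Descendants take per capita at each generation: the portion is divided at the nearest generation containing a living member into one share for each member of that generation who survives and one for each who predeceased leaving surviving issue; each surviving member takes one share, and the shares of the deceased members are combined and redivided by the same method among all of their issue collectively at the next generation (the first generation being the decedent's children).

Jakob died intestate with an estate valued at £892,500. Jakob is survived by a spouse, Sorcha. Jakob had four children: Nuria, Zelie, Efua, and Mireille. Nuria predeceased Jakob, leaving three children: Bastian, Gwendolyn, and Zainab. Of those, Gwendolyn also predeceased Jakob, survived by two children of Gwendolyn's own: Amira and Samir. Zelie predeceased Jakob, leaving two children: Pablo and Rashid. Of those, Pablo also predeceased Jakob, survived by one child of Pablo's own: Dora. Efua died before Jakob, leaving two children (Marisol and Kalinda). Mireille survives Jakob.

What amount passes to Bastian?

Bastian receives £76,500.

Sorcha takes one-fifth of £892,500 = £178,500. The remaining £714,000 passes to the descendants.
The descendants' portion (£714,000) is divided at the children's generation into 4 shares of £178,500. Mireille takes £178,500. The 3 shares of the deceased (Nuria, Zelie, and Efua) are combined into a pool of £535,500.
That pool (£535,500) is divided at the grandchildren's generation into 7 shares of £76,500. Bastian, Zainab, Rashid, Marisol, and Kalinda each take £76,500. The 2 shares of the deceased (Gwendolyn and Pablo) are combined into a pool of £153,000.
That pool (£153,000) is divided at the great-grandchildren's generation equally among Amira, Samir, and Dora: £51,000 each.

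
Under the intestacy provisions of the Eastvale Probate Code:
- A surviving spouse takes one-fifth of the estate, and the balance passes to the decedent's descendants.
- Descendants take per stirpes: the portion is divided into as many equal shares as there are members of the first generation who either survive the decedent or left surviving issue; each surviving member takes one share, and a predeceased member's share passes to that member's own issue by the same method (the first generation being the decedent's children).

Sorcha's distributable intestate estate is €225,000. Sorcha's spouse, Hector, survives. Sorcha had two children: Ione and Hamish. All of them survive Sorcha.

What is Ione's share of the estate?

Ione receives €90,000.

Hector takes one-fifth of €225,000 = €45,000. The remaining €180,000 passes to the descendants.
The descendants' portion (€180,000) is divided into 2 shares of €90,000: Ione and Hamish each take €90,000.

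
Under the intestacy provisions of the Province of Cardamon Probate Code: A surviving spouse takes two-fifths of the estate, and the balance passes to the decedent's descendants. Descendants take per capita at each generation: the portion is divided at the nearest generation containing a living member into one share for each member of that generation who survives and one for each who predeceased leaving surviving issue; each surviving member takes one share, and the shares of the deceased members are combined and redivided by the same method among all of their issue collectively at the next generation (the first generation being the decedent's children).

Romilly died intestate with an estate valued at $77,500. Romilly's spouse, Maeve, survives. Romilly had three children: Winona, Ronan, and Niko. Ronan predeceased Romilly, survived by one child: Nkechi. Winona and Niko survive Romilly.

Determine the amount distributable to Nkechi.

Maeve takes two-fifths of $77,500 = $31,000. The remaining $46,500 passes to the descendants.
The descendants' portion ($46,500) is divided at the children's generation into 3 shares of $15,500. Winona and Niko each take $15,500. The remaining share for the deceased Ronan ($15,500) is carried to the next generation.
That pool ($15,500) passes entirely to Nkechi, the sole taker at the grandchildren's generation.

Nkechi receives $15,500.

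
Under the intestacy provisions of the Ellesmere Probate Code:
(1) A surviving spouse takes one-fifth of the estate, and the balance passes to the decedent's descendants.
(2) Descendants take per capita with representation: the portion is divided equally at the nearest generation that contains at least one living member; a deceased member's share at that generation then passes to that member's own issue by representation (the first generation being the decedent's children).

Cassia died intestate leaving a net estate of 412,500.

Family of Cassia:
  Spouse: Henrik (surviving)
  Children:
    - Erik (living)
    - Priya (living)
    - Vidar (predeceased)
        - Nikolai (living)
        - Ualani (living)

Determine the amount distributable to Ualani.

Ualani receives 55,000.

Henrik takes one-fifth of 412,500 = 82,500. The remaining 330,000 passes to the descendants.
The descendants' portion (330,000) is divided into 3 shares of 110,000: Erik and Priya each take 110,000; Vidar's 110,000 share passes to Vidar's issue.
Vidar's share (110,000) is divided into 2 shares of 55,000: Nikolai and Ualani each take 55,000.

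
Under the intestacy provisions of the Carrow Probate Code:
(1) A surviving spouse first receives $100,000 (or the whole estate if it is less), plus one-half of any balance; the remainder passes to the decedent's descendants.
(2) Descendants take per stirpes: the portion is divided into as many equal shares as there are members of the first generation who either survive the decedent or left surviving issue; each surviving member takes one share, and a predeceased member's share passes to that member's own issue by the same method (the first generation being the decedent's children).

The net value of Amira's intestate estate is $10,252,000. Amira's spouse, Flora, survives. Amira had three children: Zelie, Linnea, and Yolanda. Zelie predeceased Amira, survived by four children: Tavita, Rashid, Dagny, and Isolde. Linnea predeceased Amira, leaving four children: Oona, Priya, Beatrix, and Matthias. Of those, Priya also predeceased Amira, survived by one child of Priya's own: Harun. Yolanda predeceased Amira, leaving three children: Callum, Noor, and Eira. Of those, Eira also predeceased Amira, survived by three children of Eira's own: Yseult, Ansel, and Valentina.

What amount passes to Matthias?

Flora first takes $100,000, leaving a balance of $10,152,000. Flora then takes one-half of the balance ($5,076,000), for a total of $5,176,000. The remaining $5,076,000 passes to the descendants.
The descendants' portion ($5,076,000) is divided into 3 shares of $1,692,000: Zelie's $1,692,000 share passes to Zelie's issue; Linnea's $1,692,000 share passes to Linnea's issue; Yolanda's $1,692,000 share passes to Yolanda's issue.
Zelie's share ($1,692,000) is divided into 4 shares of $423,000: Tavita, Rashid, Dagny, and Isolde each take $423,000.
Linnea's share ($1,692,000) is divided into 4 shares of $423,000: Oona, Beatrix, and Matthias each take $423,000; Priya's $423,000 share passes to Priya's issue.
Priya's share ($423,000) passes entirely to Harun.
Yolanda's share ($1,692,000) is divided into 3 shares of $564,000: Callum and Noor each take $564,000; Eira's $564,000 share passes to Eira's issue.
Eira's share ($564,000) is divided into 3 shares of $188,000: Yseult, Ansel, and Valentina each take $188,000.

Matthias receives $423,000.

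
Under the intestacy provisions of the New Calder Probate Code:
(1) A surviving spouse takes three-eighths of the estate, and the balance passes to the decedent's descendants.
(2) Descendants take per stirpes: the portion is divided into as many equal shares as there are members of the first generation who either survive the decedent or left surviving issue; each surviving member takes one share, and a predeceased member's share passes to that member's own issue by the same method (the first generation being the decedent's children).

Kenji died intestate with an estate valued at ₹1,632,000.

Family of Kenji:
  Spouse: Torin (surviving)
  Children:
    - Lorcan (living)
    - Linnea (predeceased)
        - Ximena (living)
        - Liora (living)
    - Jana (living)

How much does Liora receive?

Torin takes three-eighths of ₹1,632,000 = ₹612,000. The remaining ₹1,020,000 passes to the descendants.
The descendants' portion (₹1,020,000) is divided into 3 shares of ₹340,000: Lorcan and Jana each take ₹340,000; Linnea's ₹340,000 share passes to Linnea's issue.
Linnea's share (₹340,000) is divided into 2 shares of ₹170,000: Ximena and Liora each take ₹170,000.

Liora receives ₹170,000.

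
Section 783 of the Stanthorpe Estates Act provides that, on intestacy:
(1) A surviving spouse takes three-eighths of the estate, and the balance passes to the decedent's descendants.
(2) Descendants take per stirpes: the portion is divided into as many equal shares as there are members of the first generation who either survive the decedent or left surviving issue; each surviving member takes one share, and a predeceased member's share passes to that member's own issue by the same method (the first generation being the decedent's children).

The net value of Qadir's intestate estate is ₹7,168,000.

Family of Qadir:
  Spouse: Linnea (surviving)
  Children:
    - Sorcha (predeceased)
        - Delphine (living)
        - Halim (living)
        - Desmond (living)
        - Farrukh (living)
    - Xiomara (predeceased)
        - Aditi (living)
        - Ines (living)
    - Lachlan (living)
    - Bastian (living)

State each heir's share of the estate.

Linnea: ₹2,688,000; Delphine: ₹280,000; Halim: ₹280,000; Desmond: ₹280,000; Farrukh: ₹280,000; Aditi: ₹560,000; Ines: ₹560,000; Lachlan: ₹1,120,000; Bastian: ₹1,120,000

Linnea takes three-eighths of ₹7,168,000 = ₹2,688,000. The remaining ₹4,480,000 passes to the descendants.
The descendants' portion (₹4,480,000) is divided into 4 shares of ₹1,120,000: Lachlan and Bastian each take ₹1,120,000; Sorcha's ₹1,120,000 share passes to Sorcha's issue; Xiomara's ₹1,120,000 share passes to Xiomara's issue.
Sorcha's share (₹1,120,000) is divided into 4 shares of ₹280,000: Delphine, Halim, Desmond, and Farrukh each take ₹280,000.
Xiomara's share (₹1,120,000) is divided into 2 shares of ₹560,000: Aditi and Ines each take ₹560,000.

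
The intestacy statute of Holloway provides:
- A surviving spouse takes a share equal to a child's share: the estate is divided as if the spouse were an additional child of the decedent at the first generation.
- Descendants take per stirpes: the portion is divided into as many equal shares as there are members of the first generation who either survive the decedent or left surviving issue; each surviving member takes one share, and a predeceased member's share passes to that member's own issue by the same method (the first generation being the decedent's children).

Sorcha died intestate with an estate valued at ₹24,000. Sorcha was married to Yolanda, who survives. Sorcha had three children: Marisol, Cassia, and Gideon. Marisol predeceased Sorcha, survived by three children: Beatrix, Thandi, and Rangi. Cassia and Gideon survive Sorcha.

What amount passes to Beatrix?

Beatrix receives ₹2,000.

The spouse counts as an additional share at the children's level, so there are 4 primary shares of ₹6,000. Yolanda takes one such share (₹6,000).
The children's combined portion (₹18,000) is divided into 3 shares of ₹6,000: Cassia and Gideon each take ₹6,000; Marisol's ₹6,000 share passes to Marisol's issue.
Marisol's share (₹6,000) is divided into 3 shares of ₹2,000: Beatrix, Thandi, and Rangi each take ₹2,000.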